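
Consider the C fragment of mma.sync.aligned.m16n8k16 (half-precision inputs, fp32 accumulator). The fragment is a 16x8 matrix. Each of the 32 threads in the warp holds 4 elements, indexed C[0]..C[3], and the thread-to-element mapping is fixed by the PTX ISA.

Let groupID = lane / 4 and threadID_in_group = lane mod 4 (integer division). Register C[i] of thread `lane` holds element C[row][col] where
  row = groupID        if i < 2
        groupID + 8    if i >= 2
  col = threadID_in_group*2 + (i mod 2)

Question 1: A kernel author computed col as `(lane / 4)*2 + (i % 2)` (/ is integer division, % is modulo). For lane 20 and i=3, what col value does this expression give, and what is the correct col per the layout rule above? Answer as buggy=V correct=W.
buggy=11 correct=1

`(lane / 4)*2 + (i % 2)`[20,3]->11
lane 20: g=5 (20/4), t=0 (20%4)
i=3: r=5+8=13, c=0*2+1=1
col: 11 vs 1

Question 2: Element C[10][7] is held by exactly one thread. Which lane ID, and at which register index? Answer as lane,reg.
11,3

r=10->g=2,rb=1  c=7->t=3,b0=1
L=2*4+3=11  i=1*2+1=3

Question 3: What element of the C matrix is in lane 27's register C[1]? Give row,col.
L=27→G=27>>2=6, T=27&3=3
[1]→row 6+0=6  col 3·2+1=7

6,7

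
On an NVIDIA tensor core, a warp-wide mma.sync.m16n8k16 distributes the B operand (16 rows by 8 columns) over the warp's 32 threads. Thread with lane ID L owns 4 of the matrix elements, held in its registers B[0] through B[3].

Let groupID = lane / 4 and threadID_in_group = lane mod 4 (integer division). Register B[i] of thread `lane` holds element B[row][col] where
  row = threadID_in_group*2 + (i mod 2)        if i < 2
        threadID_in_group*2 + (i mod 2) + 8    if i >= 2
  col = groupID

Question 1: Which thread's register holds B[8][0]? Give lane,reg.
0,2

c=0⇒gr=0  r=8⇒Rb=1,th=0,odd=0
L=0*4+0=0  i=1*2+0=2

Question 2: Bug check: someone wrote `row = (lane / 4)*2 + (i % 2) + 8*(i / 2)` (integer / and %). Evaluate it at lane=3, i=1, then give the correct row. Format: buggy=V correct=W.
buggy=1 correct=7

`(lane / 4)*2 + (i % 2) + 8*(i / 2)`[3,1]⇒1
L=3⇒gr=3>>2=0, th=3&3=3
[1]⇒row 3·2+1+0=7  col gr=0
row: 1 vs 7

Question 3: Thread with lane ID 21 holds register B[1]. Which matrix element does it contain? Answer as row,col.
lane 21->21/4=5, 21 mod 4=1
i=1  r:2·1+1+0->3  c:5

3,5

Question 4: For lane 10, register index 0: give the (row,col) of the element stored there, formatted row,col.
10: g=2,t=2
[0] (2*2+0+0,2) = (4,2)

4,2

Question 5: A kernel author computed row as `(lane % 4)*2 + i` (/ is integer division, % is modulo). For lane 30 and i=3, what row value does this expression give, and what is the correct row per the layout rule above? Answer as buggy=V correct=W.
buggy=7 correct=13

`(lane % 4)*2 + i`[30,3]→7
lane 30→30/4=7, 30 mod 4=2
i=3  r:2·2+1+8→13  c:7
row: 7 vs 13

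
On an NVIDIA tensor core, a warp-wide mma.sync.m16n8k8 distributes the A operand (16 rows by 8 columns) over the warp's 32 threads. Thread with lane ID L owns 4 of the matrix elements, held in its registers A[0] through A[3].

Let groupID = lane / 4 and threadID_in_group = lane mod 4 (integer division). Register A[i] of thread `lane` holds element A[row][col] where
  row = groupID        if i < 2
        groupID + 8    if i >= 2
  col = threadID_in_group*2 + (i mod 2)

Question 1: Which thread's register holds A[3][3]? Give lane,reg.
13,1

r=3⇒gr=3,Rb=0  c=3⇒th=1,odd=1
L=3*4+1=13  i=0*2+1=1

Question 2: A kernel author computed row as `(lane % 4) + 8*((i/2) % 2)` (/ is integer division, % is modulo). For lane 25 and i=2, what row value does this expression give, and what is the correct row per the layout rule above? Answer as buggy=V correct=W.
`(lane % 4) + 8*((i/2) % 2)`[25,2]->9
L=25->g=25>>2=6, t=25&3=1
[2]->row 6+8=14  col 1·2+0=2
row: 9 vs 14

buggy=9 correct=14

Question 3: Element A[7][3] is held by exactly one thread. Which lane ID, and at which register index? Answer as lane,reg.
29,1

r=7->g=7,rb=0  c=3->t=1,b0=1
L=7*4+1=29  i=0*2+1=1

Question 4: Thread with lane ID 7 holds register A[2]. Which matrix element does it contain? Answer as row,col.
lane 7: G=1 (7/4), T=3 (7%4)
i=2: r=1+8=9, c=3*2+0=6

9,6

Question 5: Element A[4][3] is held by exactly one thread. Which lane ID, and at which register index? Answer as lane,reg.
r=4→G=4,rhi=0  c=3→T=1,p=1
L=4*4+1=17  i=0*2+1=1

17,1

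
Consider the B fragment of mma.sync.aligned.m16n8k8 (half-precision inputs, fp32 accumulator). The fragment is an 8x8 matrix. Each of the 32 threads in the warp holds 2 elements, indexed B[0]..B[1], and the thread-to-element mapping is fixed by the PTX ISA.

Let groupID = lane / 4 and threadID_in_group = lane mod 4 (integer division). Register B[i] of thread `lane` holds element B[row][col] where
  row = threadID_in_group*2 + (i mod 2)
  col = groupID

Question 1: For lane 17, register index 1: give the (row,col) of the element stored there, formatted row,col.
3,4

lane 17: G=4 (17/4), T=1 (17%4)
i=1: r=1*2+1=3, c=G=4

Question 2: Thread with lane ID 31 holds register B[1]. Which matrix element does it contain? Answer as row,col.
lane 31: g=7 (31/4), t=3 (31%4)
i=1: r=3*2+1=7, c=g=7

7,7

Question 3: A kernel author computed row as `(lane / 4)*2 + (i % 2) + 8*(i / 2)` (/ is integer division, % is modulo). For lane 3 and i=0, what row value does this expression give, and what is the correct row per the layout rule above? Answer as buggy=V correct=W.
`(lane / 4)*2 + (i % 2) + 8*(i / 2)`[3,0]=>0
L=3=>grp=3>>2=0, tig=3&3=3
[0]=>row 3·2+0=6  col grp=0
row: 0 vs 6

buggy=0 correct=6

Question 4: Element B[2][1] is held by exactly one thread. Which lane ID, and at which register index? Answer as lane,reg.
c: 1->gid=1  r: 2->tid=1,i&1=0
L=1*4+1=5  i=0=0

5,0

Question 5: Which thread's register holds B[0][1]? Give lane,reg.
c=1⇒gr=1  r=0⇒th=0,odd=0
L=1*4+0=4  i=0=0

4,0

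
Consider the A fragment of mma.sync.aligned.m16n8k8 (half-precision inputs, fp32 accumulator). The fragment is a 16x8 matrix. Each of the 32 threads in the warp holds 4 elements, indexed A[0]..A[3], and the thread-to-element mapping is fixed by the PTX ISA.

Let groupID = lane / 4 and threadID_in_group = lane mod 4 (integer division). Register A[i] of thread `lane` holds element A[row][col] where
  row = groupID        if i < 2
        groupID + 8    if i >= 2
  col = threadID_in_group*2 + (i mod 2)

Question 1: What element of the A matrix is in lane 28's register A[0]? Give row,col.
7,0

28: gr=7,th=0
[0] (7+0,0*2+0) = (7,0)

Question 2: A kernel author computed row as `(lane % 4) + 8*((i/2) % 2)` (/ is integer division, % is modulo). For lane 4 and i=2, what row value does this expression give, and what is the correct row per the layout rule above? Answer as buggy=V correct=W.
`(lane % 4) + 8*((i/2) % 2)`[4,2]→8
lane 4: G=1 (4/4), T=0 (4%4)
i=2: r=1+8=9, c=0*2+0=0
row: 8 vs 9

buggy=8 correct=9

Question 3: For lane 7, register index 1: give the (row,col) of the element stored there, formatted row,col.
1,7

lane 7⇒7/4=1, 7 mod 4=3
i=1  r:1+0⇒1  c:2·3+1⇒7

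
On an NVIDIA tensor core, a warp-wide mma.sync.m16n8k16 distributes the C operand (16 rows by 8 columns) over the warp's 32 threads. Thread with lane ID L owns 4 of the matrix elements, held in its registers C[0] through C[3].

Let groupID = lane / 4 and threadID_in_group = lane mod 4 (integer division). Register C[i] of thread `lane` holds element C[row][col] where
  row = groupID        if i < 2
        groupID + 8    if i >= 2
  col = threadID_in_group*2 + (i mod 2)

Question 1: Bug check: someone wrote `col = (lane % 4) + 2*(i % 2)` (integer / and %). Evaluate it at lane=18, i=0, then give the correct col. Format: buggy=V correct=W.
buggy=2 correct=4

`(lane % 4) + 2*(i % 2)`[18,0]=>2
lane 18: grp=4 (18/4), tig=2 (18%4)
i=0: r=4+0=4, c=2*2+0=4
col: 2 vs 4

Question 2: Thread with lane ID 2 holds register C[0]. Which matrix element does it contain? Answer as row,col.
lane 2=>2/4=0, 2 mod 4=2
i=0  r:0+0=>0  c:2·2+0=>4

0,4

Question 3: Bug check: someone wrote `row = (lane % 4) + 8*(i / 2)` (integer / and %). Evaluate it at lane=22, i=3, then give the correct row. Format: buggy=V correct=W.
buggy=10 correct=13

`(lane % 4) + 8*(i / 2)`[22,3]⇒10
lane 22: gr=5 (22/4), th=2 (22%4)
i=3: r=5+8=13, c=2*2+1=5
row: 10 vs 13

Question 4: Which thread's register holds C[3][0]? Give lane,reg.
r=3->g=3,rb=0  c=0->t=0,b0=0
L=3*4+0=12  i=0*2+0=0

12,0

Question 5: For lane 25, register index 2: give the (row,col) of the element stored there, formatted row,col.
lane 25: grp=6 (25/4), tig=1 (25%4)
i=2: r=6+8=14, c=1*2+0=2

14,2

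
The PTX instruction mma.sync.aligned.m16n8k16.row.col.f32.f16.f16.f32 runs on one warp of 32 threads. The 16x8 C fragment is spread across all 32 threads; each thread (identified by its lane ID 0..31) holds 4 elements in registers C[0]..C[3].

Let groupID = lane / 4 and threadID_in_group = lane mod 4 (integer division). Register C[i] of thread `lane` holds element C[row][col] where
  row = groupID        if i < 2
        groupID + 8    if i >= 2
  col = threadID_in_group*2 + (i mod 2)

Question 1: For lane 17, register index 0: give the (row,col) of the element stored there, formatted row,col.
4,2

17: gr=4,th=1
[0] (4+0,1*2+0) = (4,2)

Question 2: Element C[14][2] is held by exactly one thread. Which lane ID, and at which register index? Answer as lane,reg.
25,2

r:14=>grp=6,rB=1  c:2=>tig=1,lo=0
L=6*4+1=25  i=1*2+0=2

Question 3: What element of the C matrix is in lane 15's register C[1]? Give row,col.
lane 15: gid=3 (15/4), tid=3 (15%4)
i=1: r=3+0=3, c=3*2+1=7

3,7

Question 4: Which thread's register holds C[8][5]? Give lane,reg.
2,3

r: 8->gid=0,r8=1  c: 5->tid=2,i&1=1
L=0*4+2=2  i=1*2+1=3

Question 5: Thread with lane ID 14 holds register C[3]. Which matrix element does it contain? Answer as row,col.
L=14->g=14>>2=3, t=14&3=2
[3]->row 3+8=11  col 2·2+1=5

11,5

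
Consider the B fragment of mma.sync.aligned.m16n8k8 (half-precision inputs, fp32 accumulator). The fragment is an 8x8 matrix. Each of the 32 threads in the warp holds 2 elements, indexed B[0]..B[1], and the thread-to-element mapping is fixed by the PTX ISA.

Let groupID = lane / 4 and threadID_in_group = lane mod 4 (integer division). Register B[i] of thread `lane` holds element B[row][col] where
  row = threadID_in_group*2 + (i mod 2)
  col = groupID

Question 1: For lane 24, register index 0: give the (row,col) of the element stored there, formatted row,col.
0,6

lane 24→24/4=6, 24 mod 4=0
i=0  r:2·0+0→0  c:6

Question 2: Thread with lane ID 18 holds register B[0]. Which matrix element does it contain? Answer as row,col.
4,4

lane 18->18/4=4, 18 mod 4=2
i=0  r:2·2+0->4  c:4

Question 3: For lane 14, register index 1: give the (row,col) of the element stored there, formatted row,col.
5,3

lane 14->14/4=3, 14 mod 4=2
i=1  r:2·2+1->5  c:3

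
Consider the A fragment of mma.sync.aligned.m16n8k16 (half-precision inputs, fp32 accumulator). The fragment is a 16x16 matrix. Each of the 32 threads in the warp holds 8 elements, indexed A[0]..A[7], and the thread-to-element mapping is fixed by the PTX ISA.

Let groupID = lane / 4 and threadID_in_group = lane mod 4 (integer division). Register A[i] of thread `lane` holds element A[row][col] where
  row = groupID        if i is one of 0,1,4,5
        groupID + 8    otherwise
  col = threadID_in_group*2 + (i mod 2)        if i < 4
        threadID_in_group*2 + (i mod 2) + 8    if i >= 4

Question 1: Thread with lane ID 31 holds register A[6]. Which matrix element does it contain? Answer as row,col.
31: gid=7,tid=3
[6] (7+8,3*2+0+8) = (15,14)

15,14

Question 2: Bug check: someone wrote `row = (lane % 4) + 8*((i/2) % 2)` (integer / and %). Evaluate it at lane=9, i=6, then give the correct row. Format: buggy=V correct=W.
`(lane % 4) + 8*((i/2) % 2)`[9,6]->9
lane 9->9/4=2, 9 mod 4=1
i=6  r:2+8->10  c:2·1+0+8->10
row: 9 vs 10

buggy=9 correct=10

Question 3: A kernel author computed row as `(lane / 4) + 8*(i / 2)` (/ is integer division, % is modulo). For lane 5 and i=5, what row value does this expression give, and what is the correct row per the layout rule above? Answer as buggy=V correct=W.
buggy=17 correct=1

`(lane / 4) + 8*(i / 2)`[5,5]->17
L=5->g=5>>2=1, t=5&3=1
[5]->row 1+0=1  col 1·2+1+8=11
row: 17 vs 1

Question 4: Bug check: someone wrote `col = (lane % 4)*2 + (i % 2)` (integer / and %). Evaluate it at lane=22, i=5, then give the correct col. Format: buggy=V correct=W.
buggy=5 correct=13

`(lane % 4)*2 + (i % 2)`[22,5]=>5
L=22=>grp=22>>2=5, tig=22&3=2
[5]=>row 5+0=5  col 2·2+1+8=13
col: 5 vs 13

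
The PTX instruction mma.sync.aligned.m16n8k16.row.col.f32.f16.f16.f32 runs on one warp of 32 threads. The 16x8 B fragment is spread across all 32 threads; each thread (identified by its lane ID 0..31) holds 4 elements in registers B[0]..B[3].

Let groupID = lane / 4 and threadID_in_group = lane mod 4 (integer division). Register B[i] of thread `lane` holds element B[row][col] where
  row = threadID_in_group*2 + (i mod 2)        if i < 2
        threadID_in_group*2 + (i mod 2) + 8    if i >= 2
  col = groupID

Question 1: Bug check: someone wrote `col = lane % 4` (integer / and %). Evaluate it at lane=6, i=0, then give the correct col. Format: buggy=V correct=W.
buggy=2 correct=1

`lane % 4`[6,0]⇒2
6: gr=1,th=2
[0] (2*2+0+0,1) = (4,1)
col: 2 vs 1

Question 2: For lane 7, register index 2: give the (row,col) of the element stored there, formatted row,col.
14,1

lane 7=>7/4=1, 7 mod 4=3
i=2  r:2·3+0+8=>14  c:1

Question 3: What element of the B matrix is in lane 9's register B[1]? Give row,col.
3,2

lane 9=>9/4=2, 9 mod 4=1
i=1  r:2·1+1+0=>3  c:2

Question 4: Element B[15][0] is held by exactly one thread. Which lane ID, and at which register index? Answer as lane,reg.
3,3

c=0⇒gr=0  r=15⇒Rb=1,th=3,odd=1
L=0*4+3=3  i=1*2+1=3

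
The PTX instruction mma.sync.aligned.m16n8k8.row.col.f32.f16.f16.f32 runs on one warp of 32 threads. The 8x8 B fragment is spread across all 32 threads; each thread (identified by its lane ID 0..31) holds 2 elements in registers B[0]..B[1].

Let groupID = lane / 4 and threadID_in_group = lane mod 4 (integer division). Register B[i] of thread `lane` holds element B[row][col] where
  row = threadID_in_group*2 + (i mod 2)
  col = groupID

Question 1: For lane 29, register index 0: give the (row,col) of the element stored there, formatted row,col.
2,7

29: grp=7,tig=1
[0] (1*2+0,7) = (2,7)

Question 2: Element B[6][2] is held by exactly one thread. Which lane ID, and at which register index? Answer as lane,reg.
c=2→G=2  r=6→T=3,p=0
L=2*4+3=11  i=0=0

11,0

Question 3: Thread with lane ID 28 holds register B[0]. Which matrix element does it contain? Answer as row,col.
0,7

lane 28→28/4=7, 28 mod 4=0
i=0  r:2·0+0→0  c:7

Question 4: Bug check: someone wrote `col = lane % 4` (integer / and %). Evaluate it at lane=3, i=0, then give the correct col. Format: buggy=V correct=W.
buggy=3 correct=0

`lane % 4`[3,0]=>3
lane 3: grp=0 (3/4), tig=3 (3%4)
i=0: r=3*2+0=6, c=grp=0
col: 3 vs 0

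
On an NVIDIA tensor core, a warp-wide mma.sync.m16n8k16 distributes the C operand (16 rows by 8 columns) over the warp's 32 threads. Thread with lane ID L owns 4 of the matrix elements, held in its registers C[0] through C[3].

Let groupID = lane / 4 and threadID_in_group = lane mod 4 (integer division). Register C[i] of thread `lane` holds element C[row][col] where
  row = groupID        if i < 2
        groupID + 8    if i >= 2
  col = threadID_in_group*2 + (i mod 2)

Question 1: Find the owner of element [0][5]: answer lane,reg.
2,1

r: 0->gid=0,r8=0  c: 5->tid=2,i&1=1
L=0*4+2=2  i=0*2+1=1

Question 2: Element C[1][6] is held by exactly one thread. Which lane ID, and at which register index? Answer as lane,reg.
7,0

r: 1->gid=1,r8=0  c: 6->tid=3,i&1=0
L=1*4+3=7  i=0*2+0=0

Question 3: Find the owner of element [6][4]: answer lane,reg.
26,0

r:6=>grp=6,rB=0  c:4=>tig=2,lo=0
L=6*4+2=26  i=0*2+0=0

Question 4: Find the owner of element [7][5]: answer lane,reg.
30,1

r=7→G=7,rhi=0  c=5→T=2,p=1
L=7*4+2=30  i=0*2+1=1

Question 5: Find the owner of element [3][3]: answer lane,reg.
13,1

r=3->g=3,rb=0  c=3->t=1,b0=1
L=3*4+1=13  i=0*2+1=1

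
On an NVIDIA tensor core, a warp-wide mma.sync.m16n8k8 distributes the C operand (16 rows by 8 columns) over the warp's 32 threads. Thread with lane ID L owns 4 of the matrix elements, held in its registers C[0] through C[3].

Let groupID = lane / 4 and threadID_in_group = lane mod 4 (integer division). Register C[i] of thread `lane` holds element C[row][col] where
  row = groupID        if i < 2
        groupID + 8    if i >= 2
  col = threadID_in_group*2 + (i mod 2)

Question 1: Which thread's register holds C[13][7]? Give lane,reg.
r=13→G=5,rhi=1  c=7→T=3,p=1
L=5*4+3=23  i=1*2+1=3

23,3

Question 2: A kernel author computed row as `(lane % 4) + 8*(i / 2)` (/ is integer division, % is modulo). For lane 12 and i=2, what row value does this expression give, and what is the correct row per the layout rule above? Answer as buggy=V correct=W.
buggy=8 correct=11

`(lane % 4) + 8*(i / 2)`[12,2]->8
L=12->g=12>>2=3, t=12&3=0
[2]->row 3+8=11  col 0·2+0=0
row: 8 vs 11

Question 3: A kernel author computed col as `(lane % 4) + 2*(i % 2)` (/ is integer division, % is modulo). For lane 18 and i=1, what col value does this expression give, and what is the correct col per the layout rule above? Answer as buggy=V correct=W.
`(lane % 4) + 2*(i % 2)`[18,1]⇒4
lane 18: gr=4 (18/4), th=2 (18%4)
i=1: r=4+0=4, c=2*2+1=5
col: 4 vs 5

buggy=4 correct=5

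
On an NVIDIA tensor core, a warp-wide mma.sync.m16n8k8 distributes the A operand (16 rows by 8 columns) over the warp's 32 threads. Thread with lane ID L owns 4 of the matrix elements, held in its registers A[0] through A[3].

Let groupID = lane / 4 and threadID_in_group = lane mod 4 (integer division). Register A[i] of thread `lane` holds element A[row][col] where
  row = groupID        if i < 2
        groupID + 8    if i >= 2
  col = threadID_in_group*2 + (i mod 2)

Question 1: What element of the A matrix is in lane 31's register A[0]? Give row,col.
lane 31->31/4=7, 31 mod 4=3
i=0  r:7+0->7  c:2·3+0->6

7,6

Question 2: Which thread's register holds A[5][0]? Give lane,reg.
r:5=>grp=5,rB=0  c:0=>tig=0,lo=0
L=5*4+0=20  i=0*2+0=0

20,0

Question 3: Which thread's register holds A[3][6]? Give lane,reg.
r=3->g=3,rb=0  c=6->t=3,b0=0
L=3*4+3=15  i=0*2+0=0

15,0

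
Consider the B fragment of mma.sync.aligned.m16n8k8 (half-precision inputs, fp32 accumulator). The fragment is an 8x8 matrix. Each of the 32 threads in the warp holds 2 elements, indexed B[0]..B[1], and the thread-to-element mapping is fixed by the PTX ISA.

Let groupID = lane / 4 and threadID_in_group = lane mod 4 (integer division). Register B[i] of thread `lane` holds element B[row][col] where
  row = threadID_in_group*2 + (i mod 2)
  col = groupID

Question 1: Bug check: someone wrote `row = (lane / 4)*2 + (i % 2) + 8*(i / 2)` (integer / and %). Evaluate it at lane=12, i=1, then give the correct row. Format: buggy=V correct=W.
`(lane / 4)*2 + (i % 2) + 8*(i / 2)`[12,1]->7
12: gid=3,tid=0
[1] (0*2+1,3) = (1,3)
row: 7 vs 1

buggy=7 correct=1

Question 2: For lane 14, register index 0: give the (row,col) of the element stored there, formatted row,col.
L=14=>grp=14>>2=3, tig=14&3=2
[0]=>row 2·2+0=4  col grp=3

4,3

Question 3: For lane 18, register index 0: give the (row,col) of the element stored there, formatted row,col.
4,4

lane 18: G=4 (18/4), T=2 (18%4)
i=0: r=2*2+0=4, c=G=4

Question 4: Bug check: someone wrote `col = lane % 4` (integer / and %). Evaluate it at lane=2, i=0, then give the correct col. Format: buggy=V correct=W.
`lane % 4`[2,0]=>2
lane 2: grp=0 (2/4), tig=2 (2%4)
i=0: r=2*2+0=4, c=grp=0
col: 2 vs 0

buggy=2 correct=0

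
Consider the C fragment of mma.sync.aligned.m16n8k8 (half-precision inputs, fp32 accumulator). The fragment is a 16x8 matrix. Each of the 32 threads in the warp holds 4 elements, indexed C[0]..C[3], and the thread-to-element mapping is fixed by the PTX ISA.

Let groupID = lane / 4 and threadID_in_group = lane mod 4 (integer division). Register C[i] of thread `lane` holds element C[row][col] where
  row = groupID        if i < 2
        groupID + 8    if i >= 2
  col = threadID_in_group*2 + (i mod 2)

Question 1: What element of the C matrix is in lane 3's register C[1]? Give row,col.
0,7

lane 3: G=0 (3/4), T=3 (3%4)
i=1: r=0+0=0, c=3*2+1=7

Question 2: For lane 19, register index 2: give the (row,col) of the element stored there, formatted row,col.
19: g=4,t=3
[2] (4+8,3*2+0) = (12,6)

12,6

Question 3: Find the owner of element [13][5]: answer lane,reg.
r:13=>grp=5,rB=1  c:5=>tig=2,lo=1
L=5*4+2=22  i=1*2+1=3

22,3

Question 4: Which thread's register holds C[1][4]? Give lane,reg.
r=1→G=1,rhi=0  c=4→T=2,p=0
L=1*4+2=6  i=0*2+0=0

6,0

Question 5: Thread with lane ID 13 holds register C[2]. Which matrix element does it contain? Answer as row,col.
11,2

lane 13: gid=3 (13/4), tid=1 (13%4)
i=2: r=3+8=11, c=1*2+0=2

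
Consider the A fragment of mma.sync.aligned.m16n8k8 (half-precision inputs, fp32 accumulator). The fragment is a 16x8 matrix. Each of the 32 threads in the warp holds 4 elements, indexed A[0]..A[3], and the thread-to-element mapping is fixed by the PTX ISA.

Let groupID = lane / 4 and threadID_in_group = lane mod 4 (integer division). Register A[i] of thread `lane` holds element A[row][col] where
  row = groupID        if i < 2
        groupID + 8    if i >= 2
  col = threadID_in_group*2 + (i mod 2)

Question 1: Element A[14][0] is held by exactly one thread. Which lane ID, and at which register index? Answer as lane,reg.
24,2

r: 14->gid=6,r8=1  c: 0->tid=0,i&1=0
L=6*4+0=24  i=1*2+0=2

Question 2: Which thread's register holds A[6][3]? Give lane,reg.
r=6→G=6,rhi=0  c=3→T=1,p=1
L=6*4+1=25  i=0*2+1=1

25,1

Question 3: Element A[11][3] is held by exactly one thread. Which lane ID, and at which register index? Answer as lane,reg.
13,3

r: 11->gid=3,r8=1  c: 3->tid=1,i&1=1
L=3*4+1=13  i=1*2+1=3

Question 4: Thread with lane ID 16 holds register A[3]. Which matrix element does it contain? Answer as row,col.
12,1

lane 16: g=4 (16/4), t=0 (16%4)
i=3: r=4+8=12, c=0*2+1=1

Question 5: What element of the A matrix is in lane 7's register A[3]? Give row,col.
lane 7: gid=1 (7/4), tid=3 (7%4)
i=3: r=1+8=9, c=3*2+1=7

9,7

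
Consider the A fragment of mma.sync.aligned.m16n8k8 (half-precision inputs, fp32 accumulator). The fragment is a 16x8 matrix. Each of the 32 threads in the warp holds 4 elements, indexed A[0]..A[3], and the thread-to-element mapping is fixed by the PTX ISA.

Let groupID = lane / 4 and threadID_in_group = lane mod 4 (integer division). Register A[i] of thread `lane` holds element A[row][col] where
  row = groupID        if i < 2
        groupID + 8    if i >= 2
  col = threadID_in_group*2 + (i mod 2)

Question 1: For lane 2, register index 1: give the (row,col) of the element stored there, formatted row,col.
2: G=0,T=2
[1] (0+0,2*2+1) = (0,5)

0,5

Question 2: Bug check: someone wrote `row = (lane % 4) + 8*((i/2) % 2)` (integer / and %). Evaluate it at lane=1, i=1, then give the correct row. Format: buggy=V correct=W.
`(lane % 4) + 8*((i/2) % 2)`[1,1]⇒1
L=1⇒gr=1>>2=0, th=1&3=1
[1]⇒row 0+0=0  col 1·2+1=3
row: 1 vs 0

buggy=1 correct=0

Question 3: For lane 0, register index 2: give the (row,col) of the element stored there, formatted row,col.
lane 0: gr=0 (0/4), th=0 (0%4)
i=2: r=0+8=8, c=0*2+0=0

8,0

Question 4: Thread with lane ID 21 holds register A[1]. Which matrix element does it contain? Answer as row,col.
lane 21: g=5 (21/4), t=1 (21%4)
i=1: r=5+0=5, c=1*2+1=3

5,3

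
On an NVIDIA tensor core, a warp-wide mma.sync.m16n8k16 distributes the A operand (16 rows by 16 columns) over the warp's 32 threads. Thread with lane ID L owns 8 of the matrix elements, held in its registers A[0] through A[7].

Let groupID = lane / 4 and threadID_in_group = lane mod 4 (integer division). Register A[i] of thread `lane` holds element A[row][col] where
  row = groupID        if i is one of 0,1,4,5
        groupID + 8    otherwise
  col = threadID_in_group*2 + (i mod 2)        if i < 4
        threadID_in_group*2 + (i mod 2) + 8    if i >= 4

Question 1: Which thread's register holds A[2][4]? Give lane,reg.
r=2→G=2,rhi=0  c=4→chi=0,T=2,p=0
L=2*4+2=10  i=0*4+0*2+0=0

10,0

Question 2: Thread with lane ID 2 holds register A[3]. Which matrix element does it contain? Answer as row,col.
2: G=0,T=2
[3] (0+8,2*2+1+0) = (8,5)

8,5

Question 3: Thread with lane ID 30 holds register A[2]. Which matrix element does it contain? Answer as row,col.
15,4

L=30⇒gr=30>>2=7, th=30&3=2
[2]⇒row 7+8=15  col 2·2+0+0=4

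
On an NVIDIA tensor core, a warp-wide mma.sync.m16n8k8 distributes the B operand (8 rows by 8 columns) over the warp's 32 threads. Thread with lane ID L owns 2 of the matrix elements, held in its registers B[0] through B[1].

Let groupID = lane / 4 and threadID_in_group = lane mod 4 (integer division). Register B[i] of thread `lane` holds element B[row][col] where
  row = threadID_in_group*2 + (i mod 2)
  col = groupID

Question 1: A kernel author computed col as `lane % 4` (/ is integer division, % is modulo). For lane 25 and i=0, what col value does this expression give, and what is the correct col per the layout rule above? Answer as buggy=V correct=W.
buggy=1 correct=6

`lane % 4`[25,0]=>1
25: grp=6,tig=1
[0] (1*2+0,6) = (2,6)
col: 1 vs 6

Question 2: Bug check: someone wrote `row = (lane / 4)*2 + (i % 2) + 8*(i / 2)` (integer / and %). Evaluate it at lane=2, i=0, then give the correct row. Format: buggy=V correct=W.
`(lane / 4)*2 + (i % 2) + 8*(i / 2)`[2,0]=>0
L=2=>grp=2>>2=0, tig=2&3=2
[0]=>row 2·2+0=4  col grp=0
row: 0 vs 4

buggy=0 correct=4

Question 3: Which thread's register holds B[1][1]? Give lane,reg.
c=1⇒gr=1  r=1⇒th=0,odd=1
L=1*4+0=4  i=1=1

4,1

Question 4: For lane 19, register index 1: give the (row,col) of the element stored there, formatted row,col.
7,4

lane 19→19/4=4, 19 mod 4=3
i=1  r:2·3+1→7  c:4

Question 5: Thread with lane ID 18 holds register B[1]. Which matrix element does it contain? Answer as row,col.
5,4

L=18⇒gr=18>>2=4, th=18&3=2
[1]⇒row 2·2+1=5  col gr=4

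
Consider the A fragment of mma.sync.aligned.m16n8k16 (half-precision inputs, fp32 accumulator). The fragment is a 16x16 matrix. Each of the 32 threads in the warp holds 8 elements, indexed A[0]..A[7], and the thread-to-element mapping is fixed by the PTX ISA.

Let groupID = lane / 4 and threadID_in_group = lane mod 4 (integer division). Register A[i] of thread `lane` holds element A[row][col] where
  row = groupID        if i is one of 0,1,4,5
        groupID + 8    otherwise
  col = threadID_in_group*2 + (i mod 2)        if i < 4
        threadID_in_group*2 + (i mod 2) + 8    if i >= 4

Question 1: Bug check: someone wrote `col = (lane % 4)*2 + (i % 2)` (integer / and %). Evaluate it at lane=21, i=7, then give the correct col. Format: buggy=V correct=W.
buggy=3 correct=11

`(lane % 4)*2 + (i % 2)`[21,7]⇒3
21: gr=5,th=1
[7] (5+8,1*2+1+8) = (13,11)
col: 3 vs 11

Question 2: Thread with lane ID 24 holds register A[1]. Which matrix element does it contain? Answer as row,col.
6,1

L=24⇒gr=24>>2=6, th=24&3=0
[1]⇒row 6+0=6  col 0·2+1+0=1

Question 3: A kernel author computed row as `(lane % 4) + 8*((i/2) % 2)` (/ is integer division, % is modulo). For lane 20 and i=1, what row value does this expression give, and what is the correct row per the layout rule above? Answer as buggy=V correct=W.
buggy=0 correct=5

`(lane % 4) + 8*((i/2) % 2)`[20,1]->0
lane 20->20/4=5, 20 mod 4=0
i=1  r:5+0->5  c:2·0+1+0->1
row: 0 vs 5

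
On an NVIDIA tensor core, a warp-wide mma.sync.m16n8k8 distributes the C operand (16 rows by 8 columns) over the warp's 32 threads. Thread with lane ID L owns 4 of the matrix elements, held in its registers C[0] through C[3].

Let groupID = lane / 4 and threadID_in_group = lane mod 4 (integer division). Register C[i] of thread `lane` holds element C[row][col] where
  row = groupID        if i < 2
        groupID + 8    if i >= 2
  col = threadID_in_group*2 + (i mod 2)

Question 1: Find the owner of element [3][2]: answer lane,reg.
r: 3->gid=3,r8=0  c: 2->tid=1,i&1=0
L=3*4+1=13  i=0*2+0=0

13,0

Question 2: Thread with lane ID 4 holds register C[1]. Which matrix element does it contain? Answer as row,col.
4: g=1,t=0
[1] (1+0,0*2+1) = (1,1)

1,1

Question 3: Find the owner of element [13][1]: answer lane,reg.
20,3

r: 13->gid=5,r8=1  c: 1->tid=0,i&1=1
L=5*4+0=20  i=1*2+1=3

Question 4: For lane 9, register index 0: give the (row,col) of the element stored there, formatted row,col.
2,2

L=9⇒gr=9>>2=2, th=9&3=1
[0]⇒row 2+0=2  col 1·2+0=2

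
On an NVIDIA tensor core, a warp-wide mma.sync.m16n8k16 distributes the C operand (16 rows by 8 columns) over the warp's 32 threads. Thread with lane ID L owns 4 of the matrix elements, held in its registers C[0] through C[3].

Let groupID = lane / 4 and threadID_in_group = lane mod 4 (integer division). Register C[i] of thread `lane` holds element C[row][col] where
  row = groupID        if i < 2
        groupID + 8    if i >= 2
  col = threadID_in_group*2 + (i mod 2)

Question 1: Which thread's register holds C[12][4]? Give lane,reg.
18,2

r=12->g=4,rb=1  c=4->t=2,b0=0
L=4*4+2=18  i=1*2+0=2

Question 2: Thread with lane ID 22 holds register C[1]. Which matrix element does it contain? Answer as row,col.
5,5

lane 22=>22/4=5, 22 mod 4=2
i=1  r:5+0=>5  c:2·2+1=>5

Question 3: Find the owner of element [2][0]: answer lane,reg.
8,0

r: 2->gid=2,r8=0  c: 0->tid=0,i&1=0
L=2*4+0=8  i=0*2+0=0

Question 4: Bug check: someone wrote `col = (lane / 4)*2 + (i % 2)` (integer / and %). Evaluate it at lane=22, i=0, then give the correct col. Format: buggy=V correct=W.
`(lane / 4)*2 + (i % 2)`[22,0]->10
lane 22: gid=5 (22/4), tid=2 (22%4)
i=0: r=5+0=5, c=2*2+0=4
col: 10 vs 4

buggy=10 correct=4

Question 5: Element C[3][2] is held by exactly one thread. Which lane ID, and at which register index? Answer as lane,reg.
r=3->g=3,rb=0  c=2->t=1,b0=0
L=3*4+1=13  i=0*2+0=0

13,0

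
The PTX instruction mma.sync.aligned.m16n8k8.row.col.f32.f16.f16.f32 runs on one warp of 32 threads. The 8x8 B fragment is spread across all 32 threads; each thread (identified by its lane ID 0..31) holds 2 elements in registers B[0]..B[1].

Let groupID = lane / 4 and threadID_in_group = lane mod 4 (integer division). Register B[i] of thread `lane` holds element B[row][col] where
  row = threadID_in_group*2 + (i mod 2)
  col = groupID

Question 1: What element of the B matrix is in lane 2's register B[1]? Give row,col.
5,0

2: G=0,T=2
[1] (2*2+1,0) = (5,0)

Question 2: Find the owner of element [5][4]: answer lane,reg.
c: 4->gid=4  r: 5->tid=2,i&1=1
L=4*4+2=18  i=1=1

18,1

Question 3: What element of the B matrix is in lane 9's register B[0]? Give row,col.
9: g=2,t=1
[0] (1*2+0,2) = (2,2)

2,2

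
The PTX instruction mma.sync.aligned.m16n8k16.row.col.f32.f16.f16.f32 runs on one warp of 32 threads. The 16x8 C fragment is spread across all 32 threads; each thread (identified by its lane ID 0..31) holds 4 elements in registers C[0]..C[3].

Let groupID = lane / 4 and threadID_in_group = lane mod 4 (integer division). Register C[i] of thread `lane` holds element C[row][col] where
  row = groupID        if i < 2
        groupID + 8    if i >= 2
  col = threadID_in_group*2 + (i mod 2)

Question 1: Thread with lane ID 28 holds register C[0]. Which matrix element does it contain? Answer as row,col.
7,0

L=28=>grp=28>>2=7, tig=28&3=0
[0]=>row 7+0=7  col 0·2+0=0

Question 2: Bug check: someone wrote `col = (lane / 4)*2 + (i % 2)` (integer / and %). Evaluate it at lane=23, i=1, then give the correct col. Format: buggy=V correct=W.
`(lane / 4)*2 + (i % 2)`[23,1]->11
lane 23: g=5 (23/4), t=3 (23%4)
i=1: r=5+0=5, c=3*2+1=7
col: 11 vs 7

buggy=11 correct=7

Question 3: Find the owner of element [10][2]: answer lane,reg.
r=10⇒gr=2,Rb=1  c=2⇒th=1,odd=0
L=2*4+1=9  i=1*2+0=2

9,2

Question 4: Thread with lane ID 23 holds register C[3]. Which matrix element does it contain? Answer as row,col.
13,7

L=23→G=23>>2=5, T=23&3=3
[3]→row 5+8=13  col 3·2+1=7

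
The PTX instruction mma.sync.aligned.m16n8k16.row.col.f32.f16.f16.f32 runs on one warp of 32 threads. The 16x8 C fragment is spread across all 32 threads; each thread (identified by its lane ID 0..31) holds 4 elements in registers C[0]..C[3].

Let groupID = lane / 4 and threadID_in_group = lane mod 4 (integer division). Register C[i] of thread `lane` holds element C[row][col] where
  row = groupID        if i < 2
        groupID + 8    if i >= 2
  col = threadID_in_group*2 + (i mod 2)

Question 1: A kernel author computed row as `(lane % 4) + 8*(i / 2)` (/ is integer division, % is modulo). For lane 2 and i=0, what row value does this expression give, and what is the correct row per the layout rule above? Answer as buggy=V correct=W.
`(lane % 4) + 8*(i / 2)`[2,0]->2
lane 2: gid=0 (2/4), tid=2 (2%4)
i=0: r=0+0=0, c=2*2+0=4
row: 2 vs 0

buggy=2 correct=0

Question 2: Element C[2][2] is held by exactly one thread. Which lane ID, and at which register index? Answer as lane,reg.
9,0

r: 2->gid=2,r8=0  c: 2->tid=1,i&1=0
L=2*4+1=9  i=0*2+0=0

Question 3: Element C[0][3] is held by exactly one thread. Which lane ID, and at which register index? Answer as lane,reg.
1,1

r=0→G=0,rhi=0  c=3→T=1,p=1
L=0*4+1=1  i=0*2+1=1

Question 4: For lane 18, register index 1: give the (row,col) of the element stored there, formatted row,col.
4,5

L=18→G=18>>2=4, T=18&3=2
[1]→row 4+0=4  col 2·2+1=5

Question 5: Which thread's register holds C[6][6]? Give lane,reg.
27,0

r: 6->gid=6,r8=0  c: 6->tid=3,i&1=0
L=6*4+3=27  i=0*2+0=0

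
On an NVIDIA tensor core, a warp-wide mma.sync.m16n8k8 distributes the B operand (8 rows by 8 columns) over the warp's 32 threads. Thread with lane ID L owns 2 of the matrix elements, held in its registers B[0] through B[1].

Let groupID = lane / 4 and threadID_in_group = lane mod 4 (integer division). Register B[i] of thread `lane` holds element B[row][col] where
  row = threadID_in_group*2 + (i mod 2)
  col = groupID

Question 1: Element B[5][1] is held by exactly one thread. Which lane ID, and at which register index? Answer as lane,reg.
6,1

c: 1->gid=1  r: 5->tid=2,i&1=1
L=1*4+2=6  i=1=1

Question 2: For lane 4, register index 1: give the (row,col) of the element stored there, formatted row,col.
4: grp=1,tig=0
[1] (0*2+1,1) = (1,1)

1,1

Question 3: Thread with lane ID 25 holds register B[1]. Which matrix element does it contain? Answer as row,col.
25: G=6,T=1
[1] (1*2+1,6) = (3,6)

3,6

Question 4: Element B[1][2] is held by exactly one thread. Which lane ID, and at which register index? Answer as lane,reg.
c=2->g=2  r=1->t=0,b0=1
L=2*4+0=8  i=1=1

8,1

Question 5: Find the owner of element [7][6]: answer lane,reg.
c: 6->gid=6  r: 7->tid=3,i&1=1
L=6*4+3=27  i=1=1

27,1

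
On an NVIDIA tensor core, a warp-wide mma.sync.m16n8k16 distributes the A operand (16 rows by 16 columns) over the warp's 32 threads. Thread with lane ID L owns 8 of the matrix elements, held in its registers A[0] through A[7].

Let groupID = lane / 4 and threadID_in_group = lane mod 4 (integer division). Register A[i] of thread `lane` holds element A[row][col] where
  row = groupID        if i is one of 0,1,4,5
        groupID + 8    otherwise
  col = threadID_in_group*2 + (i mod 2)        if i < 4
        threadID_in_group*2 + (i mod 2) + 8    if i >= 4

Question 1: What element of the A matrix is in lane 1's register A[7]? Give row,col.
8,11

lane 1⇒1/4=0, 1 mod 4=1
i=7  r:0+8⇒8  c:2·1+1+8⇒11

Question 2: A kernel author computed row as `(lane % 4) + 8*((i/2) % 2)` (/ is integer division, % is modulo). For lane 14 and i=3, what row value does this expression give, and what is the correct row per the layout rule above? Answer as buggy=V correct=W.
`(lane % 4) + 8*((i/2) % 2)`[14,3]→10
lane 14→14/4=3, 14 mod 4=2
i=3  r:3+8→11  c:2·2+1+0→5
row: 10 vs 11

buggy=10 correct=11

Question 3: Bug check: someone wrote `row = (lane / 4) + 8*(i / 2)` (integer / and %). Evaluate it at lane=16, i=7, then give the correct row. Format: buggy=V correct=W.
buggy=28 correct=12

`(lane / 4) + 8*(i / 2)`[16,7]=>28
lane 16: grp=4 (16/4), tig=0 (16%4)
i=7: r=4+8=12, c=0*2+1+8=9
row: 28 vs 12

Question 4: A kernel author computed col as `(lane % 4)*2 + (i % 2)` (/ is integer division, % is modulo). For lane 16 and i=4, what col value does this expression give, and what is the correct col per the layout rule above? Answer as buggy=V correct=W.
buggy=0 correct=8

`(lane % 4)*2 + (i % 2)`[16,4]->0
16: g=4,t=0
[4] (4+0,0*2+0+8) = (4,8)
col: 0 vs 8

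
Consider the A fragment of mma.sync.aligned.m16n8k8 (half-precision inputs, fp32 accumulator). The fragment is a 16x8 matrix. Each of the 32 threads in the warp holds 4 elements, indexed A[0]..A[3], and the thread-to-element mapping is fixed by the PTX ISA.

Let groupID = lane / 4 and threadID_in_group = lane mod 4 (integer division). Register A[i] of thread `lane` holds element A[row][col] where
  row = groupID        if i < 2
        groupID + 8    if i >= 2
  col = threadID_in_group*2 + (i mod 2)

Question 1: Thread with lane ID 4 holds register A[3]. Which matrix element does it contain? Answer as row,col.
9,1

L=4->gid=4>>2=1, tid=4&3=0
[3]->row 1+8=9  col 0·2+1=1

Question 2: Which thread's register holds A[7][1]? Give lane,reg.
28,1

r: 7->gid=7,r8=0  c: 1->tid=0,i&1=1
L=7*4+0=28  i=0*2+1=1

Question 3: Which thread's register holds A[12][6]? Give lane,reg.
r=12→G=4,rhi=1  c=6→T=3,p=0
L=4*4+3=19  i=1*2+0=2

19,2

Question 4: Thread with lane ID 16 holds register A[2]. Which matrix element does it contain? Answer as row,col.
16: G=4,T=0
[2] (4+8,0*2+0) = (12,0)

12,0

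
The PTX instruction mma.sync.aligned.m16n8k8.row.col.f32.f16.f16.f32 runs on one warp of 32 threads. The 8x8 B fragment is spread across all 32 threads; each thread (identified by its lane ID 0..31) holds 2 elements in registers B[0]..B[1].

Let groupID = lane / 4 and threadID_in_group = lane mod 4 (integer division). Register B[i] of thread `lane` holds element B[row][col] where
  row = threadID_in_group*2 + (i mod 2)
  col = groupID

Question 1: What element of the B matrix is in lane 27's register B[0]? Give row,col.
6,6

lane 27->27/4=6, 27 mod 4=3
i=0  r:2·3+0->6  c:6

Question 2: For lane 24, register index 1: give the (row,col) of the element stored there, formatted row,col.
1,6

L=24→G=24>>2=6, T=24&3=0
[1]→row 0·2+1=1  col G=6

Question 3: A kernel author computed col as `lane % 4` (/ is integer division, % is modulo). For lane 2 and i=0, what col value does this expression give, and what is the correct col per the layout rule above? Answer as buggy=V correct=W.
`lane % 4`[2,0]->2
L=2->gid=2>>2=0, tid=2&3=2
[0]->row 2·2+0=4  col gid=0
col: 2 vs 0

buggy=2 correct=0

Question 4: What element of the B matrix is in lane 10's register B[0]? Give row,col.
10: gid=2,tid=2
[0] (2*2+0,2) = (4,2)

4,2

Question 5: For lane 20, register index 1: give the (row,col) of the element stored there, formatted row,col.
1,5

20: gid=5,tid=0
[1] (0*2+1,5) = (1,5)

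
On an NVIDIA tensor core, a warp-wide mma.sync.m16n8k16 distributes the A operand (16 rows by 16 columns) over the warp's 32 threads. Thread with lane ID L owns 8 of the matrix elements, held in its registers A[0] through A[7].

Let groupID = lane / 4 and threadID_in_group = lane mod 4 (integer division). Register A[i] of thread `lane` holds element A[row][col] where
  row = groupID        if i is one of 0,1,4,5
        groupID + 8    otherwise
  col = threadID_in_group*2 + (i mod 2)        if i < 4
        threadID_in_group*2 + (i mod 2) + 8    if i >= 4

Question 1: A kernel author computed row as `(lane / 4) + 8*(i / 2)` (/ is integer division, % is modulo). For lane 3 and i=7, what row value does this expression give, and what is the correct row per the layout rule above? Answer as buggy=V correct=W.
`(lane / 4) + 8*(i / 2)`[3,7]→24
3: G=0,T=3
[7] (0+8,3*2+1+8) = (8,15)
row: 24 vs 8

buggy=24 correct=8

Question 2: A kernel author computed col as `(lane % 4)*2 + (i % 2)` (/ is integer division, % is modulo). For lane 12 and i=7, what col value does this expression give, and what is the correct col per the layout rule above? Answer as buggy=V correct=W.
buggy=1 correct=9

`(lane % 4)*2 + (i % 2)`[12,7]->1
lane 12: g=3 (12/4), t=0 (12%4)
i=7: r=3+8=11, c=0*2+1+8=9
col: 1 vs 9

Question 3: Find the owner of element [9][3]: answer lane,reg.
r=9->g=1,rb=1  c=3->cb=0,t=1,b0=1
L=1*4+1=5  i=0*4+1*2+1=3

5,3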